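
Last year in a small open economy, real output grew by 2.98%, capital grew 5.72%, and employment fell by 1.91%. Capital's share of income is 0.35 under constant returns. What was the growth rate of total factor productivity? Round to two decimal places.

Labor's share = 1 − 0.35 = 0.65.
Capital: 0.35 × 5.72 = 2.002 pp.
Employment: 0.65 × (-1.91) = -1.2415 pp.
TFP growth = 2.98 − 0.7605 = 2.2195%.

2.22%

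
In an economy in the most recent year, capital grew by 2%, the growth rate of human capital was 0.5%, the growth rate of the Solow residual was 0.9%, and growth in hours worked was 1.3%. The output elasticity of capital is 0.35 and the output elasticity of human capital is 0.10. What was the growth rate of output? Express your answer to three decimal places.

2.365%

Labor's share = 1 − 0.35 − 0.1 = 0.55.
Capital: 0.35 × 2 = 0.7 pp.
Human capital: 0.1 × 0.5 = 0.05 pp.
Hours worked: 0.55 × 1.3 = 0.715 pp.
Output growth = 0.9 + 1.465 = 2.365%.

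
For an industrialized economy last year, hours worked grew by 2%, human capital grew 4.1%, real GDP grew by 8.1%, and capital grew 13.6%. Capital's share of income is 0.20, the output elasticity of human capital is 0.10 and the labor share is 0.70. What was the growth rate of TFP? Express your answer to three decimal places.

TFP growth was 3.570%.

Labor's share = 1 − 0.2 − 0.1 = 0.7.
Capital: 0.2 × 13.6 = 2.72 pp.
Human capital: 0.1 × 4.1 = 0.41 pp.
Hours worked: 0.7 × 2 = 1.4 pp.
TFP growth = 8.1 − 4.53 = 3.57%.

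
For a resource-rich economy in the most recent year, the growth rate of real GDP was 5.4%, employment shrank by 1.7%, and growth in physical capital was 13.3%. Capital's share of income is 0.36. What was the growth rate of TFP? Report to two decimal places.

Labor's share = 1 − 0.36 = 0.64.
Physical capital: 0.36 × 13.3 = 4.788 pp.
Employment: 0.64 × (-1.7) = -1.088 pp.
TFP growth = 5.4 − 3.7 = 1.7%.

1.70%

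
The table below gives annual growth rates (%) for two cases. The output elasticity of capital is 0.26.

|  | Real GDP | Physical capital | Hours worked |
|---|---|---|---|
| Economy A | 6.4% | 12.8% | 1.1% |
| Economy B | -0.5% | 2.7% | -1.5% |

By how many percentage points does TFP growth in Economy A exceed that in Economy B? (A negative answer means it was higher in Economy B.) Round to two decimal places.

2.35 percentage points

Labor's share = 1 − 0.26 = 0.74.
Economy A: TFP = 6.4 − 3.328 − 0.814 = 2.258%.
Economy B: TFP = -0.5 − 0.702 + 1.11 = -0.092%.
Difference = 2.258 − (-0.092) = 2.35 pp.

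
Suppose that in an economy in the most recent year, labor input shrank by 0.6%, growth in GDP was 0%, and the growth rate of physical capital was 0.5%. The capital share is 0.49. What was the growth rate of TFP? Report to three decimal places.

Labor's share = 1 − 0.49 = 0.51.
Physical capital: 0.49 × 0.5 = 0.245 pp.
Labor input: 0.51 × (-0.6) = -0.306 pp.
TFP growth = 0 + 0.061 = 0.061%.

TFP grew 0.061%.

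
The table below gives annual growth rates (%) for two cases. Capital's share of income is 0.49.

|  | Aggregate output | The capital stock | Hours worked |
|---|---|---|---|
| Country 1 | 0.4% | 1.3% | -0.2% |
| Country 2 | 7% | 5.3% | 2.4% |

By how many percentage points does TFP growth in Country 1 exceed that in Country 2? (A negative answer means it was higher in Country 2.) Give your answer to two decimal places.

Labor's share = 1 − 0.49 = 0.51.
Country 1: TFP = 0.4 − 0.637 + 0.102 = -0.135%.
Country 2: TFP = 7 − 2.597 − 1.224 = 3.179%.
Difference = -0.135 − (3.179) = -3.314 pp.

-3.31 percentage points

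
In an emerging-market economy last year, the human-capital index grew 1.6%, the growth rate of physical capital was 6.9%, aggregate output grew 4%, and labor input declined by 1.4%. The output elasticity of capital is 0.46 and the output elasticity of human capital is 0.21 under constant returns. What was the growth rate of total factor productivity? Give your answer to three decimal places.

Labor's share = 1 − 0.46 − 0.21 = 0.33.
Physical capital: 0.46 × 6.9 = 3.174 pp.
The human-capital index: 0.21 × 1.6 = 0.336 pp.
Labor input: 0.33 × (-1.4) = -0.462 pp.
TFP growth = 4 − 3.048 = 0.952%.

Total factor productivity grew 0.952%.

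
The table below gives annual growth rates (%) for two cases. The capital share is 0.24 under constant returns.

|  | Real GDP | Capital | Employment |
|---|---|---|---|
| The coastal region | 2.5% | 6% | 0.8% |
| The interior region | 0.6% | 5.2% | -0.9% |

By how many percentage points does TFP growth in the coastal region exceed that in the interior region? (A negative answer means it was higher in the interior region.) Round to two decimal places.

Labor's share = 1 − 0.24 = 0.76.
The coastal region: TFP = 2.5 − 1.44 − 0.608 = 0.452%.
The interior region: TFP = 0.6 − 1.248 + 0.684 = 0.036%.
Difference = 0.452 − (0.036) = 0.416 pp.

0.42 percentage points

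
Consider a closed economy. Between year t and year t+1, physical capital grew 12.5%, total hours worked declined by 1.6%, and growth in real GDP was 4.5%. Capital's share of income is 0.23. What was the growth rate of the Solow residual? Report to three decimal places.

Labor's share = 1 − 0.23 = 0.77.
Physical capital: 0.23 × 12.5 = 2.875 pp.
Total hours worked: 0.77 × (-1.6) = -1.232 pp.
TFP growth = 4.5 − 1.643 = 2.857%.

The Solow residual growth was 2.857%.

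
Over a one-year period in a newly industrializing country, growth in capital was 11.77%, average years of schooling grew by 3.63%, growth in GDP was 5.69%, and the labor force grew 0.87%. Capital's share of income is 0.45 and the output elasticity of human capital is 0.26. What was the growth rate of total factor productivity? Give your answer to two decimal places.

Labor's share = 1 − 0.45 − 0.26 = 0.29.
Capital: 0.45 × 11.77 = 5.2965 pp.
Average years of schooling: 0.26 × 3.63 = 0.9438 pp.
The labor force: 0.29 × 0.87 = 0.2523 pp.
TFP growth = 5.69 − 6.4926 = -0.8026%.

-0.80%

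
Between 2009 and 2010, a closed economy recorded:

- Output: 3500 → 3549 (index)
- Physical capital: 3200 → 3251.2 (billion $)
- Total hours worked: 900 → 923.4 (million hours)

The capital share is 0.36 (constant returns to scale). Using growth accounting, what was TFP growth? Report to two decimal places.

-0.84%

Output growth = (3549 − 3500) / 3500 = 1.4%.
Physical capital growth = (3251.2 − 3200) / 3200 = 1.6%.
Total hours worked growth = (923.4 − 900) / 900 = 2.6%.
Labor's share = 1 − 0.36 = 0.64.
Physical capital: 0.36 × 1.6 = 0.576 pp.
Total hours worked: 0.64 × 2.6 = 1.664 pp.
TFP growth = 1.4 − 2.24 = -0.84%.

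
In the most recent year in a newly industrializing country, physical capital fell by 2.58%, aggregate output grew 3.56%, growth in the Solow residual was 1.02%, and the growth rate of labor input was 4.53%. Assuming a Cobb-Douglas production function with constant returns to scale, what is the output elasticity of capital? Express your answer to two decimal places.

0.28

gY = gA + α·gK + (1−α)·gL, so gY − gA − gL = α(gK − gL).
3.56 − 1.02 − 4.53 = α × (-2.58 − 4.53).
-1.99 = -7.11 α, so α = 0.2799.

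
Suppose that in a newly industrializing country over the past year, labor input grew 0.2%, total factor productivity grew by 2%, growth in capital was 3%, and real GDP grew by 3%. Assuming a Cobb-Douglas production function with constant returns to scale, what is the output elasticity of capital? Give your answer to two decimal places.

The output elasticity of capital is 0.29.

gY = gA + α·gK + (1−α)·gL, so gY − gA − gL = α(gK − gL).
3 − 2 − 0.2 = α × (3 − 0.2).
0.8 = 2.8 α, so α = 0.2857.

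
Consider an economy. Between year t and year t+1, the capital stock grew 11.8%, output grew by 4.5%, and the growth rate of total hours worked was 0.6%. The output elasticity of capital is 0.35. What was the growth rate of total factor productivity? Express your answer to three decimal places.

-0.020%

Labor's share = 1 − 0.35 = 0.65.
The capital stock: 0.35 × 11.8 = 4.13 pp.
Total hours worked: 0.65 × 0.6 = 0.39 pp.
TFP growth = 4.5 − 4.52 = -0.02%.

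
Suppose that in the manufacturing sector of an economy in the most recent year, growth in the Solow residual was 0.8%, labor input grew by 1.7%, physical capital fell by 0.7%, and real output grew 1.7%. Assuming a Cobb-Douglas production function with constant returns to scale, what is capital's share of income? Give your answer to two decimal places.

gY = gA + α·gK + (1−α)·gL, so gY − gA − gL = α(gK − gL).
1.7 − 0.8 − 1.7 = α × (-0.7 − 1.7).
-0.8 = -2.4 α, so α = 0.3333.

0.33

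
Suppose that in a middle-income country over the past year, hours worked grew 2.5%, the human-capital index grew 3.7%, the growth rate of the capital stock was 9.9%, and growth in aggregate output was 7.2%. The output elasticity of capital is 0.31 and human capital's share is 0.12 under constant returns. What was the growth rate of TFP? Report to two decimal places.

2.26%

Labor's share = 1 − 0.31 − 0.12 = 0.57.
The capital stock: 0.31 × 9.9 = 3.069 pp.
The human-capital index: 0.12 × 3.7 = 0.444 pp.
Hours worked: 0.57 × 2.5 = 1.425 pp.
TFP growth = 7.2 − 4.938 = 2.262%.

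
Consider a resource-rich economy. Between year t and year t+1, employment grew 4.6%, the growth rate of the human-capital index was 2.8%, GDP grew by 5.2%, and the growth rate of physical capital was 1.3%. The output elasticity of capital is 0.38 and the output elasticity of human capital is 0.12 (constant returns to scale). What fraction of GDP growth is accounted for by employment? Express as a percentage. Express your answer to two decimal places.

Employment accounted for 44.23% of growth.

Labor's share = 1 − 0.38 − 0.12 = 0.5.
Employment contributed 0.5 × 4.6 = 2.3 pp.
Share of growth = 2.3 / 5.2 × 100 = 44.2308%.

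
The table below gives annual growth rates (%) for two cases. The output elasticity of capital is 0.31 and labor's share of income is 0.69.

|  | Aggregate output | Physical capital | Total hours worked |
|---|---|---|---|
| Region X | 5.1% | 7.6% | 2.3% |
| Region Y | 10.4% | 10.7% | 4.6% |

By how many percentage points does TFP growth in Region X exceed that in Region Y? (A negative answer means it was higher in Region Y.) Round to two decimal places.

Labor's share = 1 − 0.31 = 0.69.
Region X: TFP = 5.1 − 2.356 − 1.587 = 1.157%.
Region Y: TFP = 10.4 − 3.317 − 3.174 = 3.909%.
Difference = 1.157 − (3.909) = -2.752 pp.

-2.75 percentage points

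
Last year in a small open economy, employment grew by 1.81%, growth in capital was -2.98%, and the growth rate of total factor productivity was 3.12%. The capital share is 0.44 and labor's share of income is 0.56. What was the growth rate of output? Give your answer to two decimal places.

Labor's share = 1 − 0.44 = 0.56.
Capital: 0.44 × (-2.98) = -1.3112 pp.
Employment: 0.56 × 1.81 = 1.0136 pp.
Output growth = 3.12 + (-0.2976) = 2.8224%.

2.82%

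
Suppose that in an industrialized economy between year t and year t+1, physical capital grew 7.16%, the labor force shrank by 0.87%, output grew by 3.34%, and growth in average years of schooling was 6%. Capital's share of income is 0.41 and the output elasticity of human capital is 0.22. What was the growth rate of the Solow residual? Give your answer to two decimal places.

Labor's share = 1 − 0.41 − 0.22 = 0.37.
Physical capital: 0.41 × 7.16 = 2.9356 pp.
Average years of schooling: 0.22 × 6 = 1.32 pp.
The labor force: 0.37 × (-0.87) = -0.3219 pp.
TFP growth = 3.34 − 3.9337 = -0.5937%.

-0.59%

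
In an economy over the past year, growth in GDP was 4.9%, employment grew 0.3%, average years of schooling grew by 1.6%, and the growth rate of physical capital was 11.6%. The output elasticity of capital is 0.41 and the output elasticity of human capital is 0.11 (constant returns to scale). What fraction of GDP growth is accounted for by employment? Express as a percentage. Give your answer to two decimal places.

2.94%

Labor's share = 1 − 0.41 − 0.11 = 0.48.
Employment contributed 0.48 × 0.3 = 0.144 pp.
Share of growth = 0.144 / 4.9 × 100 = 2.9388%.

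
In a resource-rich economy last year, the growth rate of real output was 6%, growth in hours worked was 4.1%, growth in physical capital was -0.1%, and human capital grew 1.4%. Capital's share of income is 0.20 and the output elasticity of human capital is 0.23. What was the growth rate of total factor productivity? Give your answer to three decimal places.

Labor's share = 1 − 0.2 − 0.23 = 0.57.
Physical capital: 0.2 × (-0.1) = -0.02 pp.
Human capital: 0.23 × 1.4 = 0.322 pp.
Hours worked: 0.57 × 4.1 = 2.337 pp.
TFP growth = 6 − 2.639 = 3.361%.

3.361%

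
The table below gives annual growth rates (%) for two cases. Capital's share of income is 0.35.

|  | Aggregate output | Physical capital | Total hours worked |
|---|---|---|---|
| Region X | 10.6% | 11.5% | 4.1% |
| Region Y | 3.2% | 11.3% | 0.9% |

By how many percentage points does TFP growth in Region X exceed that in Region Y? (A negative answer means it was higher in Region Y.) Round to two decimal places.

Labor's share = 1 − 0.35 = 0.65.
Region X: TFP = 10.6 − 4.025 − 2.665 = 3.91%.
Region Y: TFP = 3.2 − 3.955 − 0.585 = -1.34%.
Difference = 3.91 − (-1.34) = 5.25 pp.

5.25 percentage points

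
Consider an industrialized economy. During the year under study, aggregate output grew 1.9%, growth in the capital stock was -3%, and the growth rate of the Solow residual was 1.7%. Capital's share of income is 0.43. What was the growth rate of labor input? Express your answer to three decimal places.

Labor input grew 2.614%.

Labor's share = 1 − 0.43 = 0.57.
gY = gA + 0.43×(-3) + 0.57×g.
0.57×g = 1.9 − 1.7 + 1.29 = 1.49.
g = 1.49 / 0.57 = 2.61404%.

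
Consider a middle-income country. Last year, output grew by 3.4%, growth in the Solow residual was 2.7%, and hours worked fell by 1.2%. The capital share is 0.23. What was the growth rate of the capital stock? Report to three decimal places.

7.061%

Labor's share = 1 − 0.23 = 0.77.
gY = gA + 0.77×(-1.2) + 0.23×g.
0.23×g = 3.4 − 2.7 + 0.924 = 1.624.
g = 1.624 / 0.23 = 7.06087%.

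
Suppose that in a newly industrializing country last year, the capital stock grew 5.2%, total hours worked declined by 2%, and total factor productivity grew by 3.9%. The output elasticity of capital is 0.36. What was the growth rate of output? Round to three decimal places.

Labor's share = 1 − 0.36 = 0.64.
The capital stock: 0.36 × 5.2 = 1.872 pp.
Total hours worked: 0.64 × (-2) = -1.28 pp.
Output growth = 3.9 + 0.592 = 4.492%.

4.492%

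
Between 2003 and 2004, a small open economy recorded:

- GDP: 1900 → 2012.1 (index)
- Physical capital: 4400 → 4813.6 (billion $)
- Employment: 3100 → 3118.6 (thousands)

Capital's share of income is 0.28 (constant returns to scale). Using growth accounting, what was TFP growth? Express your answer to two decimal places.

GDP growth = (2012.1 − 1900) / 1900 = 5.9%.
Physical capital growth = (4813.6 − 4400) / 4400 = 9.4%.
Employment growth = (3118.6 − 3100) / 3100 = 0.6%.
Labor's share = 1 − 0.28 = 0.72.
Physical capital: 0.28 × 9.4 = 2.632 pp.
Employment: 0.72 × 0.6 = 0.432 pp.
TFP growth = 5.9 − 3.064 = 2.836%.

TFP grew 2.84%.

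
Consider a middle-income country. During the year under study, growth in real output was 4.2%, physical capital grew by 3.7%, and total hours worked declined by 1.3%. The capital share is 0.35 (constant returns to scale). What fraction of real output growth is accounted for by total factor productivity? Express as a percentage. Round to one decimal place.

Labor's share = 1 − 0.35 = 0.65.
Physical capital: 0.35 × 3.7 = 1.295 pp.
Total hours worked: 0.65 × (-1.3) = -0.845 pp.
TFP growth = 4.2 − 0.45 = 3.75%.
TFP share of growth = 3.75 / 4.2 × 100 = 89.286%.

Total factor productivity accounted for 89.3% of growth.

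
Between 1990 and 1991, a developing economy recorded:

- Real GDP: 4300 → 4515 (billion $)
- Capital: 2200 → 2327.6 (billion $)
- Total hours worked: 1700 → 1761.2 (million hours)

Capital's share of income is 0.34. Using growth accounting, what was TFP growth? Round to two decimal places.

Real GDP growth = (4515 − 4300) / 4300 = 5%.
Capital growth = (2327.6 − 2200) / 2200 = 5.8%.
Total hours worked growth = (1761.2 − 1700) / 1700 = 3.6%.
Labor's share = 1 − 0.34 = 0.66.
Capital: 0.34 × 5.8 = 1.972 pp.
Total hours worked: 0.66 × 3.6 = 2.376 pp.
TFP growth = 5 − 4.348 = 0.652%.

0.65%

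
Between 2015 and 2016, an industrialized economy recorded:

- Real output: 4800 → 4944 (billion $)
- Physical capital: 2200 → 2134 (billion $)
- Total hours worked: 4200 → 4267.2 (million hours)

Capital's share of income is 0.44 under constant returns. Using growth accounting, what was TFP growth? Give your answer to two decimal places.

3.42%

Real output growth = (4944 − 4800) / 4800 = 3%.
Physical capital growth = (2134 − 2200) / 2200 = -3%.
Total hours worked growth = (4267.2 − 4200) / 4200 = 1.6%.
Labor's share = 1 − 0.44 = 0.56.
Physical capital: 0.44 × (-3) = -1.32 pp.
Total hours worked: 0.56 × 1.6 = 0.896 pp.
TFP growth = 3 + 0.424 = 3.424%.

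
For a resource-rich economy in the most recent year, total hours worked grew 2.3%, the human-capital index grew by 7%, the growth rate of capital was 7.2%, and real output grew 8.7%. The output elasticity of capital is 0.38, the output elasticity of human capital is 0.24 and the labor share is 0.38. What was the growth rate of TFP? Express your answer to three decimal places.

TFP growth was 3.410%.

Labor's share = 1 − 0.38 − 0.24 = 0.38.
Capital: 0.38 × 7.2 = 2.736 pp.
The human-capital index: 0.24 × 7 = 1.68 pp.
Total hours worked: 0.38 × 2.3 = 0.874 pp.
TFP growth = 8.7 − 5.29 = 3.41%.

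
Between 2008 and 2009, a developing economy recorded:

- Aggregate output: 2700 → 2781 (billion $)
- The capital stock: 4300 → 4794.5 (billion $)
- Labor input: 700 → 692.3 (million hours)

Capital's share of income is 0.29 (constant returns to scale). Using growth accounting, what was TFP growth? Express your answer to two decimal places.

0.45%

Aggregate output growth = (2781 − 2700) / 2700 = 3%.
The capital stock growth = (4794.5 − 4300) / 4300 = 11.5%.
Labor input growth = (692.3 − 700) / 700 = -1.1%.
Labor's share = 1 − 0.29 = 0.71.
The capital stock: 0.29 × 11.5 = 3.335 pp.
Labor input: 0.71 × (-1.1) = -0.781 pp.
TFP growth = 3 − 2.554 = 0.446%.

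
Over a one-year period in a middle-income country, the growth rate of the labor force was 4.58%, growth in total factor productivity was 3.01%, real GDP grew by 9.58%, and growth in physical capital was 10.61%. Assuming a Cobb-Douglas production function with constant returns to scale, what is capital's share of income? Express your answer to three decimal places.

Capital's share of income is 0.330.

gY = gA + α·gK + (1−α)·gL, so gY − gA − gL = α(gK − gL).
9.58 − 3.01 − 4.58 = α × (10.61 − 4.58).
1.99 = 6.03 α, so α = 0.33002.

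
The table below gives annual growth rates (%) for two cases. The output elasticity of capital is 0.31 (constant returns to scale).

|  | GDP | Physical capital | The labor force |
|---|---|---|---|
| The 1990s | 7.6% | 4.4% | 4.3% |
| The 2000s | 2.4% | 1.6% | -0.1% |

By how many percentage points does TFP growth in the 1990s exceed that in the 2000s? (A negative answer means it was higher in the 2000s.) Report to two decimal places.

1.30 percentage points

Labor's share = 1 − 0.31 = 0.69.
The 1990s: TFP = 7.6 − 1.364 − 2.967 = 3.269%.
The 2000s: TFP = 2.4 − 0.496 + 0.069 = 1.973%.
Difference = 3.269 − (1.973) = 1.296 pp.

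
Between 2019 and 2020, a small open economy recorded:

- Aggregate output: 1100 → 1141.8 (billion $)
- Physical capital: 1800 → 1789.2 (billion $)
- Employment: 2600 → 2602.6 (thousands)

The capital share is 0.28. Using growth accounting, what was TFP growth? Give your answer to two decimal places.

TFP grew 3.90%.

Aggregate output growth = (1141.8 − 1100) / 1100 = 3.8%.
Physical capital growth = (1789.2 − 1800) / 1800 = -0.6%.
Employment growth = (2602.6 − 2600) / 2600 = 0.1%.
Labor's share = 1 − 0.28 = 0.72.
Physical capital: 0.28 × (-0.6) = -0.168 pp.
Employment: 0.72 × 0.1 = 0.072 pp.
TFP growth = 3.8 + 0.096 = 3.896%.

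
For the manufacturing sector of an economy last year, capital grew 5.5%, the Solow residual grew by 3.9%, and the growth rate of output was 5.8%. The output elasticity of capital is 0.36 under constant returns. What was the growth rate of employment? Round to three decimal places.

Labor's share = 1 − 0.36 = 0.64.
gY = gA + 0.36×5.5 + 0.64×g.
0.64×g = 5.8 − 3.9 − 1.98 = -0.08.
g = -0.08 / 0.64 = -0.125%.

-0.125%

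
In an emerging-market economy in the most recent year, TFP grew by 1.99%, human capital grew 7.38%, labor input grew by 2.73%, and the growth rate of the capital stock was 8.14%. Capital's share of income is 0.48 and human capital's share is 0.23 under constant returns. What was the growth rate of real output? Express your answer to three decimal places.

Real output grew 8.386%.

Labor's share = 1 − 0.48 − 0.23 = 0.29.
The capital stock: 0.48 × 8.14 = 3.9072 pp.
Human capital: 0.23 × 7.38 = 1.6974 pp.
Labor input: 0.29 × 2.73 = 0.7917 pp.
Output growth = 1.99 + 6.3963 = 8.3863%.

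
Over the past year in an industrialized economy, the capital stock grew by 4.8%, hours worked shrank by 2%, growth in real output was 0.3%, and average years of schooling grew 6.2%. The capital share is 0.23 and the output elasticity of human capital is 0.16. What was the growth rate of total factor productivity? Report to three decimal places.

-0.576%

Labor's share = 1 − 0.23 − 0.16 = 0.61.
The capital stock: 0.23 × 4.8 = 1.104 pp.
Average years of schooling: 0.16 × 6.2 = 0.992 pp.
Hours worked: 0.61 × (-2) = -1.22 pp.
TFP growth = 0.3 − 0.876 = -0.576%.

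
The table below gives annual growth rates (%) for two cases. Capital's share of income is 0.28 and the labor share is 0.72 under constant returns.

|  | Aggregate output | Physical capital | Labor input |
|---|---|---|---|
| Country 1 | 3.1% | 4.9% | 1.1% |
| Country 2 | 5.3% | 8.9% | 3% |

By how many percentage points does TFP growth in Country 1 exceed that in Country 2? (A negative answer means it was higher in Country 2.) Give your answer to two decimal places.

Labor's share = 1 − 0.28 = 0.72.
Country 1: TFP = 3.1 − 1.372 − 0.792 = 0.936%.
Country 2: TFP = 5.3 − 2.492 − 2.16 = 0.648%.
Difference = 0.936 − (0.648) = 0.288 pp.

0.29 percentage points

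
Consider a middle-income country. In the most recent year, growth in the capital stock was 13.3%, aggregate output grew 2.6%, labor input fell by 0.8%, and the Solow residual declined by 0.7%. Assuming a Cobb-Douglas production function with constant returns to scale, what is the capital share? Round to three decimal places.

The capital share is 0.291.

gY = gA + α·gK + (1−α)·gL, so gY − gA − gL = α(gK − gL).
2.6 + 0.7 + 0.8 = α × (13.3 − (-0.8)).
4.1 = 14.1 α, so α = 0.29078.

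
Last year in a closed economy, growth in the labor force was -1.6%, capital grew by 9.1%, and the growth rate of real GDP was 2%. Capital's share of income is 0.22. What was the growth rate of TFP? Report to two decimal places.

Labor's share = 1 − 0.22 = 0.78.
Capital: 0.22 × 9.1 = 2.002 pp.
The labor force: 0.78 × (-1.6) = -1.248 pp.
TFP growth = 2 − 0.754 = 1.246%.

1.25%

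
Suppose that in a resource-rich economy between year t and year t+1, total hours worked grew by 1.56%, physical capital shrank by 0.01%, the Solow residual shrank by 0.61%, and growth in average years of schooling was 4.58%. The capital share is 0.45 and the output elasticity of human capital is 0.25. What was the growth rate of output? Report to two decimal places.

Output grew 1.00%.

Labor's share = 1 − 0.45 − 0.25 = 0.3.
Physical capital: 0.45 × (-0.01) = -0.0045 pp.
Average years of schooling: 0.25 × 4.58 = 1.145 pp.
Total hours worked: 0.3 × 1.56 = 0.468 pp.
Output growth = -0.61 + 1.6085 = 0.9985%.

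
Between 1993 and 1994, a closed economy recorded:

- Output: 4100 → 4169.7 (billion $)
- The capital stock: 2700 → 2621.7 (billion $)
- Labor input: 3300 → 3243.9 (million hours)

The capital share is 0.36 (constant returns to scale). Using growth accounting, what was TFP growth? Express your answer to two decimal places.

TFP grew 3.83%.

Output growth = (4169.7 − 4100) / 4100 = 1.7%.
The capital stock growth = (2621.7 − 2700) / 2700 = -2.9%.
Labor input growth = (3243.9 − 3300) / 3300 = -1.7%.
Labor's share = 1 − 0.36 = 0.64.
The capital stock: 0.36 × (-2.9) = -1.044 pp.
Labor input: 0.64 × (-1.7) = -1.088 pp.
TFP growth = 1.7 + 2.132 = 3.832%.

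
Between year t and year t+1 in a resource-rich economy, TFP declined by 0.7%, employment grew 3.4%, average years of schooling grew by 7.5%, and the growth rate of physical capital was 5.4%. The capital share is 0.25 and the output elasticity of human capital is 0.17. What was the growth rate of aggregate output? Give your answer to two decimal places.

Labor's share = 1 − 0.25 − 0.17 = 0.58.
Physical capital: 0.25 × 5.4 = 1.35 pp.
Average years of schooling: 0.17 × 7.5 = 1.275 pp.
Employment: 0.58 × 3.4 = 1.972 pp.
Output growth = -0.7 + 4.597 = 3.897%.

3.90%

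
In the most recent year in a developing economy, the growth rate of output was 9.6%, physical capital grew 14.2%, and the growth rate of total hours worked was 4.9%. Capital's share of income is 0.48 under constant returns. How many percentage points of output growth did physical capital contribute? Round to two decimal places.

Contribution = share × growth = 0.48 × 14.2 = 6.816 pp.

6.82 percentage points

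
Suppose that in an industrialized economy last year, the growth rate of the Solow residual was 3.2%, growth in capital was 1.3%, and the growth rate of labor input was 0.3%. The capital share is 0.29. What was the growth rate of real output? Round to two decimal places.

Labor's share = 1 − 0.29 = 0.71.
Capital: 0.29 × 1.3 = 0.377 pp.
Labor input: 0.71 × 0.3 = 0.213 pp.
Output growth = 3.2 + 0.59 = 3.79%.

Real output growth was 3.79%.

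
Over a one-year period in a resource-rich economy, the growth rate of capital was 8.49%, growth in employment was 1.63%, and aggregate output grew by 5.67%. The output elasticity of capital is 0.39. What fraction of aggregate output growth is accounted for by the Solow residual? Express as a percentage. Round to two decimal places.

The Solow residual accounted for 24.07% of growth.

Labor's share = 1 − 0.39 = 0.61.
Capital: 0.39 × 8.49 = 3.3111 pp.
Employment: 0.61 × 1.63 = 0.9943 pp.
TFP growth = 5.67 − 4.3054 = 1.3646%.
TFP share of growth = 1.3646 / 5.67 × 100 = 24.067%.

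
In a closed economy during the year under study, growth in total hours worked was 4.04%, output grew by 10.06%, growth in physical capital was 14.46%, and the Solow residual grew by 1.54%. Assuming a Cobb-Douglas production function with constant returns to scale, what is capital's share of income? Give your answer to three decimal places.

gY = gA + α·gK + (1−α)·gL, so gY − gA − gL = α(gK − gL).
10.06 − 1.54 − 4.04 = α × (14.46 − 4.04).
4.48 = 10.42 α, so α = 0.42994.

Capital's share of income is 0.430.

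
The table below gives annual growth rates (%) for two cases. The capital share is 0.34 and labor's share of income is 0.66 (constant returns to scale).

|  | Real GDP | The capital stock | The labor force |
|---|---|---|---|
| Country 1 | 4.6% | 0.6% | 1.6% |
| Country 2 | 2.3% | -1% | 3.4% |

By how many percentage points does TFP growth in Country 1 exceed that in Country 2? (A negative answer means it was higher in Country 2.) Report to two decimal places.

2.94 percentage points

Labor's share = 1 − 0.34 = 0.66.
Country 1: TFP = 4.6 − 0.204 − 1.056 = 3.34%.
Country 2: TFP = 2.3 + 0.34 − 2.244 = 0.396%.
Difference = 3.34 − (0.396) = 2.944 pp.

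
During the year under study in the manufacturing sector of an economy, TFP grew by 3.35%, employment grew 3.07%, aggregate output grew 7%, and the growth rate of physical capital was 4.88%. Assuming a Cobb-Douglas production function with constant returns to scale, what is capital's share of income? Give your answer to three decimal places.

gY = gA + α·gK + (1−α)·gL, so gY − gA − gL = α(gK − gL).
7 − 3.35 − 3.07 = α × (4.88 − 3.07).
0.58 = 1.81 α, so α = 0.32044.

α = 0.320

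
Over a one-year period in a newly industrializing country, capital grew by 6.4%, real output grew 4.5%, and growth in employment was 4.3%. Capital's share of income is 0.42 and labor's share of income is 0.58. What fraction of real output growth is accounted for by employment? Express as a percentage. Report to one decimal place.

Employment accounted for 55.4% of growth.

Labor's share = 1 − 0.42 = 0.58.
Employment contributed 0.58 × 4.3 = 2.494 pp.
Share of growth = 2.494 / 4.5 × 100 = 55.422%.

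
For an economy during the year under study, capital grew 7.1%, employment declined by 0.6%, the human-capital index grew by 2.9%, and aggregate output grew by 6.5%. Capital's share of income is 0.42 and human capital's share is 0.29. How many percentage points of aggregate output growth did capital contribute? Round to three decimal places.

2.982 percentage points

Contribution = share × growth = 0.42 × 7.1 = 2.982 pp.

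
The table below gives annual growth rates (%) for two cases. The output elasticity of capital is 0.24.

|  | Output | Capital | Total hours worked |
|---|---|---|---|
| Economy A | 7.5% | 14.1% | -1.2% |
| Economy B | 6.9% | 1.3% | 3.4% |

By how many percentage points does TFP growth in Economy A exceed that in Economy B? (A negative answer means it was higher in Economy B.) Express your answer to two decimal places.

1.02 percentage points

Labor's share = 1 − 0.24 = 0.76.
Economy A: TFP = 7.5 − 3.384 + 0.912 = 5.028%.
Economy B: TFP = 6.9 − 0.312 − 2.584 = 4.004%.
Difference = 5.028 − (4.004) = 1.024 pp.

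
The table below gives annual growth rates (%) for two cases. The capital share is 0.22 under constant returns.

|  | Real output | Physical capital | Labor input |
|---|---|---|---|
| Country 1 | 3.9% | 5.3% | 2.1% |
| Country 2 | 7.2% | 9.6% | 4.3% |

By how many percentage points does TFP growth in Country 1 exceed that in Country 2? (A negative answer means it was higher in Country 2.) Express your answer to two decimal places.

Labor's share = 1 − 0.22 = 0.78.
Country 1: TFP = 3.9 − 1.166 − 1.638 = 1.096%.
Country 2: TFP = 7.2 − 2.112 − 3.354 = 1.734%.
Difference = 1.096 − (1.734) = -0.638 pp.

-0.64 percentage points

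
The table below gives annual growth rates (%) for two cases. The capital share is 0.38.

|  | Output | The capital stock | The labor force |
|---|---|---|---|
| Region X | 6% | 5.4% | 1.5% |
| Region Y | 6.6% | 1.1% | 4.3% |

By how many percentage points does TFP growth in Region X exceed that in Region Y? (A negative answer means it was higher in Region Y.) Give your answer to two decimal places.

-0.50 percentage points

Labor's share = 1 − 0.38 = 0.62.
Region X: TFP = 6 − 2.052 − 0.93 = 3.018%.
Region Y: TFP = 6.6 − 0.418 − 2.666 = 3.516%.
Difference = 3.018 − (3.516) = -0.498 pp.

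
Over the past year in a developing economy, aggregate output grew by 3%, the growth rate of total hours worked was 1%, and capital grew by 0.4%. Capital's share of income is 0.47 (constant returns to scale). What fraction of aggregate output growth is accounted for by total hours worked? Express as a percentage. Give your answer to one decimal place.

17.7%

Labor's share = 1 − 0.47 = 0.53.
Total hours worked contributed 0.53 × 1 = 0.53 pp.
Share of growth = 0.53 / 3 × 100 = 17.667%.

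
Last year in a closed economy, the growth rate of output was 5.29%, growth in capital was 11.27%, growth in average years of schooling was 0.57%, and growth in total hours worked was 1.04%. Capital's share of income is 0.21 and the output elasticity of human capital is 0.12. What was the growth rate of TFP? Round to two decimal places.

2.16%

Labor's share = 1 − 0.21 − 0.12 = 0.67.
Capital: 0.21 × 11.27 = 2.3667 pp.
Average years of schooling: 0.12 × 0.57 = 0.0684 pp.
Total hours worked: 0.67 × 1.04 = 0.6968 pp.
TFP growth = 5.29 − 3.1319 = 2.1581%.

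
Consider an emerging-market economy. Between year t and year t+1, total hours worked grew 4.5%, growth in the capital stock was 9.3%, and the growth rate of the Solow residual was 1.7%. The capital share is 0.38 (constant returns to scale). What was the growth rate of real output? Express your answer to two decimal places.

8.02%

Labor's share = 1 − 0.38 = 0.62.
The capital stock: 0.38 × 9.3 = 3.534 pp.
Total hours worked: 0.62 × 4.5 = 2.79 pp.
Output growth = 1.7 + 6.324 = 8.024%.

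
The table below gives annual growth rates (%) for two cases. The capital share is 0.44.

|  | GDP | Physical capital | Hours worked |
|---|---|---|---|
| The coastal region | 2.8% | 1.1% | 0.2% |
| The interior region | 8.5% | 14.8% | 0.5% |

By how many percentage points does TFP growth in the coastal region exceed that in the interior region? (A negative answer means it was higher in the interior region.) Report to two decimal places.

0.50 percentage points

Labor's share = 1 − 0.44 = 0.56.
The coastal region: TFP = 2.8 − 0.484 − 0.112 = 2.204%.
The interior region: TFP = 8.5 − 6.512 − 0.28 = 1.708%.
Difference = 2.204 − (1.708) = 0.496 pp.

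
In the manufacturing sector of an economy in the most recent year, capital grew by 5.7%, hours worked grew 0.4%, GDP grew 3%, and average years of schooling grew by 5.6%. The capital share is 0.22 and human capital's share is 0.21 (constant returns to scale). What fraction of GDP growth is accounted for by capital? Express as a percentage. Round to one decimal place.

Capital contributed 0.22 × 5.7 = 1.254 pp.
Share of growth = 1.254 / 3 × 100 = 41.8%.

41.8%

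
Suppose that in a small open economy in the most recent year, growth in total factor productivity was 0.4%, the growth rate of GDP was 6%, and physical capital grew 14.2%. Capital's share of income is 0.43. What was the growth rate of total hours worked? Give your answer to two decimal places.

-0.89%

Labor's share = 1 − 0.43 = 0.57.
gY = gA + 0.43×14.2 + 0.57×g.
0.57×g = 6 − 0.4 − 6.106 = -0.506.
g = -0.506 / 0.57 = -0.8877%.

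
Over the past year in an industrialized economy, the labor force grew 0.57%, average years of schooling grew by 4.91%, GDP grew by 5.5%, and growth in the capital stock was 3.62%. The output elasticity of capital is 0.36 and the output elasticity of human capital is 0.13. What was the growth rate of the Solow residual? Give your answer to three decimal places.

The Solow residual growth was 3.268%.

Labor's share = 1 − 0.36 − 0.13 = 0.51.
The capital stock: 0.36 × 3.62 = 1.3032 pp.
Average years of schooling: 0.13 × 4.91 = 0.6383 pp.
The labor force: 0.51 × 0.57 = 0.2907 pp.
TFP growth = 5.5 − 2.2322 = 3.2678%.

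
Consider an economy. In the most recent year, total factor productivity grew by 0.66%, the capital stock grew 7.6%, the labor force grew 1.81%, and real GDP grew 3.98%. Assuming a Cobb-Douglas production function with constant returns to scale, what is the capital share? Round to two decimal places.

α = 0.26

gY = gA + α·gK + (1−α)·gL, so gY − gA − gL = α(gK − gL).
3.98 − 0.66 − 1.81 = α × (7.6 − 1.81).
1.51 = 5.79 α, so α = 0.2608.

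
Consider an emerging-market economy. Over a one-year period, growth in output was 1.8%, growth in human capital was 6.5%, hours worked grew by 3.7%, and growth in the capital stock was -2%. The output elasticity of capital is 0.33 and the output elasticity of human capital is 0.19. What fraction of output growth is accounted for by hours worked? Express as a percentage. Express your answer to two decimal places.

Labor's share = 1 − 0.33 − 0.19 = 0.48.
Hours worked contributed 0.48 × 3.7 = 1.776 pp.
Share of growth = 1.776 / 1.8 × 100 = 98.6667%.

Hours worked accounted for 98.67% of growth.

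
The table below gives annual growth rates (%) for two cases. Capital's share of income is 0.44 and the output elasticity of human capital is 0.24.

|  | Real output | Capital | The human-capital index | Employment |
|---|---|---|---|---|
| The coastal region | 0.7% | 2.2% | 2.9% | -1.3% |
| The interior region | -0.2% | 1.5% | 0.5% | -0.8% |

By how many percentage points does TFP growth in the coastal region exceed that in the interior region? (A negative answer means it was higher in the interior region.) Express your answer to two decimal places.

Labor's share = 1 − 0.44 − 0.24 = 0.32.
The coastal region: TFP = 0.7 − 0.968 − 0.696 + 0.416 = -0.548%.
The interior region: TFP = -0.2 − 0.66 − 0.12 + 0.256 = -0.724%.
Difference = -0.548 − (-0.724) = 0.176 pp.

0.18 percentage points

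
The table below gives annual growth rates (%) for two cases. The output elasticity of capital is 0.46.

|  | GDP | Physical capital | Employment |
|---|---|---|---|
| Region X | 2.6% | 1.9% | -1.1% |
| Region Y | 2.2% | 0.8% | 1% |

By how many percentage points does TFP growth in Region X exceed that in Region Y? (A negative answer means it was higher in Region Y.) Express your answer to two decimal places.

1.03 percentage points

Labor's share = 1 − 0.46 = 0.54.
Region X: TFP = 2.6 − 0.874 + 0.594 = 2.32%.
Region Y: TFP = 2.2 − 0.368 − 0.54 = 1.292%.
Difference = 2.32 − (1.292) = 1.028 pp.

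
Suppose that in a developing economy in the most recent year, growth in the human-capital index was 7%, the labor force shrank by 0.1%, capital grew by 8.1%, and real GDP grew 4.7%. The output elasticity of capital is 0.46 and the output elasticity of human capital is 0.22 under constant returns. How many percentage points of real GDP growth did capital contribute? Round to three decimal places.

3.726 pp

Contribution = share × growth = 0.46 × 8.1 = 3.726 pp.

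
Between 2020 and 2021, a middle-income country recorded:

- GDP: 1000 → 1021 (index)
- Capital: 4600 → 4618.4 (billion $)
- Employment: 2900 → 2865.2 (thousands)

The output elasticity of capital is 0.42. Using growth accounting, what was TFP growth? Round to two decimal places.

TFP grew 2.63%.

GDP growth = (1021 − 1000) / 1000 = 2.1%.
Capital growth = (4618.4 − 4600) / 4600 = 0.4%.
Employment growth = (2865.2 − 2900) / 2900 = -1.2%.
Labor's share = 1 − 0.42 = 0.58.
Capital: 0.42 × 0.4 = 0.168 pp.
Employment: 0.58 × (-1.2) = -0.696 pp.
TFP growth = 2.1 + 0.528 = 2.628%.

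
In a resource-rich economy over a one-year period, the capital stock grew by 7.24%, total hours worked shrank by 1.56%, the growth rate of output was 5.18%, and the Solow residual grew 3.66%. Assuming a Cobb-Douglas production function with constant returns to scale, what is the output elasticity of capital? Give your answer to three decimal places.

gY = gA + α·gK + (1−α)·gL, so gY − gA − gL = α(gK − gL).
5.18 − 3.66 + 1.56 = α × (7.24 − (-1.56)).
3.08 = 8.8 α, so α = 0.35.

α = 0.350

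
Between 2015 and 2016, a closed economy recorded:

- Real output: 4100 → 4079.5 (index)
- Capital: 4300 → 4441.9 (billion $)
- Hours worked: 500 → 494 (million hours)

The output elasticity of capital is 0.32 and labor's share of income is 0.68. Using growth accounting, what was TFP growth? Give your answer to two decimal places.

Real output growth = (4079.5 − 4100) / 4100 = -0.5%.
Capital growth = (4441.9 − 4300) / 4300 = 3.3%.
Hours worked growth = (494 − 500) / 500 = -1.2%.
Labor's share = 1 − 0.32 = 0.68.
Capital: 0.32 × 3.3 = 1.056 pp.
Hours worked: 0.68 × (-1.2) = -0.816 pp.
TFP growth = -0.5 − 0.24 = -0.74%.

-0.74%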